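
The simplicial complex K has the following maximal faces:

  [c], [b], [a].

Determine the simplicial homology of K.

H_0 ≅ Z^3.

K has 3 vertices.
rank ∂_0 = 0, rank ∂_1 = 0 ⇒ b_0 = 3 − 0 − 0 = 3. So H_0 ≅ Z^3.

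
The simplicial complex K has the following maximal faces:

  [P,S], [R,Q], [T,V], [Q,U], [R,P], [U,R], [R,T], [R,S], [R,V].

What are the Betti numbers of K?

b_0 = 1, b_1 = 3.

Fix the vertex order P < Q < R < S < T < U < V and write every simplex with vertices in increasing order. Then dim K = 1 and the simplices of K are:

  0-simplices (7): P, Q, R, S, T, U, V
  1-simplices (9): PR, PS, QR, QU, RS, RT, RU, RV, TV

Hence C_0 ≅ Z^7, C_1 ≅ Z^9.

Boundary ∂_1: C_1 → C_0 maps an edge to its endpoints' difference, ∂[p,q] = q − p. For instance
  ∂PS = S − P.
The 7×9 boundary matrix has rank 6 and Smith normal form diag(1,1,1,1,1,1).

Computing H_k = (kernel of ∂_k) / (image of ∂_{k+1}):

  H_0: rank C_0 − rank ∂_1 = 7 − 6 = 1, and the invariant factors of ∂_1 are all 1, so H_0 ≅ Z.
  H_1: rank ker ∂_1 − rank ∂_2 = (9 − 6) − 0 = 3, and there is no ∂_2, so H_1 ≅ Z^3.

Hence the Betti numbers are b_0 = 1, b_1 = 3.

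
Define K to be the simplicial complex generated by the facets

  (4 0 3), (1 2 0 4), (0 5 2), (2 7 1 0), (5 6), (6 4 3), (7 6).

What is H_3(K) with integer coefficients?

H_3 = 0.

K has 8 vertices, 17 edges, 10 triangles, 2 3-simplices.
rank ∂_3 = 2, rank ∂_4 = 0 ⇒ b_3 = 2 − 2 − 0 = 0. So H_3 ≅ 0.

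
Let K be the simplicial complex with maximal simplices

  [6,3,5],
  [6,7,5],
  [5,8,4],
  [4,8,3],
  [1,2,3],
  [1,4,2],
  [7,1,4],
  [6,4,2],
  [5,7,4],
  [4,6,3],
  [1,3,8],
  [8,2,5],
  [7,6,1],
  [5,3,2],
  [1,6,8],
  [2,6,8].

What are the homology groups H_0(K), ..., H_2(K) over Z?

Take the total order 1 < 2 < 3 < 4 < 5 < 6 < 7 < 8 on the vertex set. Then K (dimension 2) consists of the simplices:

  0-simplices (8): [1], [2], [3], [4], [5], [6], [7], [8]
  1-simplices (24): (24 of them)
  2-simplices (16): [1,2,3], [1,2,4], [1,3,8], [1,4,7], [1,6,7], [1,6,8], [2,3,5], [2,4,6], [2,5,8], [2,6,8], [3,4,6], [3,4,8], [3,5,6], [4,5,7], [4,5,8], [5,6,7]

Hence C_0 ≅ Z^8, C_1 ≅ Z^24, C_2 ≅ Z^16.

The boundary map ∂_1: C_1 → C_0 sends each edge [p,q] (with p < q) to q − p.
The resulting 8×24 matrix has rank 7, and its Smith normal form has invariant factors (1,1,1,1,1,1,1).

The boundary map ∂_2: C_2 → C_1 acts by ∂[p,q,r] = [q,r] − [p,r] + [p,q]. For instance
  ∂[3,4,8] = [4,8] − [3,8] + [3,4],
  ∂[2,3,5] = [3,5] − [2,5] + [2,3].
This gives a 24×16 integer matrix of rank 15; reducing to Smith normal form yields diagonal entries (1,1,1,1,1,1,1,1,1,1,1,1,1,1,1).

Computing H_k = (kernel of ∂_k) / (image of ∂_{k+1}):

  H_0: rank C_0 − rank ∂_1 = 8 − 7 = 1, and the invariant factors of ∂_1 are all 1, so H_0 = Z.
  H_1: rank ker ∂_1 − rank ∂_2 = (24 − 7) − 15 = 2, and the invariant factors of ∂_2 are all 1, so H_1 = Z^2.
  H_2: rank ker ∂_2 − rank ∂_3 = (16 − 15) − 0 = 1, and there is no ∂_3, so H_2 = Z.

H_0 = Z,  H_1 = Z^2,  H_2 = Z.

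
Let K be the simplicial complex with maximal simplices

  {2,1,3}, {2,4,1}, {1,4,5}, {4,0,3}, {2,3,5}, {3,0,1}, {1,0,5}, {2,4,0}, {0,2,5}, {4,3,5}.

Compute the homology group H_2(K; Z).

H_2 ≅ 0.

Take the total order 0 < 1 < 2 < 3 < 4 < 5 on the vertex set. Then K (dimension 2) consists of the simplices:

  0-simplices (6): [0], [1], [2], [3], [4], [5]
  1-simplices (15): [0,1], [0,2], [0,3], [0,4], [0,5], [1,2], [1,3], [1,4], [1,5], [2,3], [2,4], [2,5], [3,4], [3,5], [4,5]
  2-simplices (10): [0,1,3], [0,1,5], [0,2,4], [0,2,5], [0,3,4], [1,2,3], [1,2,4], [1,4,5], [2,3,5], [3,4,5]

Hence C_0 ≅ Z^6, C_1 ≅ Z^15, C_2 ≅ Z^10.

∂_1: C_1 → C_0 sends each edge [p,q] (with p < q) to q − p. For instance
  ∂[0,4] = [4] − [0].
This gives a 6×15 integer matrix of rank 5; reducing to Smith normal form yields diagonal entries (1,1,1,1,1).

Boundary ∂_2: C_2 → C_1 acts by ∂[p,q,r] = [q,r] − [p,r] + [p,q]. For instance
  ∂[0,1,5] = [1,5] − [0,5] + [0,1],
  ∂[3,4,5] = [4,5] − [3,5] + [3,4].
The resulting 15×10 matrix has rank 10, and its Smith normal form has invariant factors (1,1,1,1,1,1,1,1,1,2).

From H_k ≅ ker(∂_k) / im(∂_{k+1}) we obtain:

  H_2: rank ker ∂_2 − rank ∂_3 = (10 − 10) − 0 = 0, and there is no ∂_3, so H_2 = 0.

(K is a triangulation of the real projective plane RP^2.)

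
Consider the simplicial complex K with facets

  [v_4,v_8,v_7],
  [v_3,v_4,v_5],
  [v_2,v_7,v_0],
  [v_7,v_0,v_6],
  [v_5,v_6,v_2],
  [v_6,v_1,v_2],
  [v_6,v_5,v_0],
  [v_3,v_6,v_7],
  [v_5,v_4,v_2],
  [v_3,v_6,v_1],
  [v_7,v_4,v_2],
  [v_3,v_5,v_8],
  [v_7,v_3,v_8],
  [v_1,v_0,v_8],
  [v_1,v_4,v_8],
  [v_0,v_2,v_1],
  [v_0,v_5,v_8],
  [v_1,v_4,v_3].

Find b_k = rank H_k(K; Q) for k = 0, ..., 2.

Take the total order v_0 < v_1 < v_2 < v_3 < v_4 < v_5 < v_6 < v_7 < v_8 on the vertex set. Then K (dimension 2) consists of the simplices:

  0-simplices (9): [v_0], [v_1], [v_2], [v_3], [v_4], [v_5], [v_6], [v_7], [v_8]
  1-simplices (27): (27 of them)
  2-simplices (18): (18 of them)

so the chain groups are C_0 ≅ Z^9, C_1 ≅ Z^27, C_2 ≅ Z^18.

The boundary map ∂_1: C_1 → C_0 sends each edge [p,q] (with p < q) to q − p. For instance
  ∂[v_1,v_3] = [v_3] − [v_1].
The resulting 9×27 matrix has rank 8, and its Smith normal form has invariant factors (1,1,1,1,1,1,1,1).

The boundary map ∂_2: C_2 → C_1 sends each 2-simplex [p,q,r] to [q,r] − [p,r] + [p,q]. For instance
  ∂[v_2,v_4,v_5] = [v_4,v_5] − [v_2,v_5] + [v_2,v_4],
  ∂[v_0,v_5,v_6] = [v_5,v_6] − [v_0,v_6] + [v_0,v_5].
The 27×18 boundary matrix has rank 18 and Smith normal form diag(1,1,1,1,1,1,1,1,1,1,1,1,1,1,1,1,1,2).

From H_k ≅ ker(∂_k) / im(∂_{k+1}) we obtain:

  H_0: rank C_0 − rank ∂_1 = 9 − 8 = 1, and the invariant factors of ∂_1 are all 1, so H_0 = Z.
  H_1: rank ker ∂_1 − rank ∂_2 = (27 − 8) − 18 = 1, and ∂_2 has invariant factor 2 > 1, so H_1 = Z ⊕ Z/2Z.
  H_2: rank ker ∂_2 − rank ∂_3 = (18 − 18) − 0 = 0, and there is no ∂_3, so H_2 = 0.

Hence the Betti numbers are b_0 = 1, b_1 = 1, b_2 = 0.

b_0 = 1, b_1 = 1, b_2 = 0.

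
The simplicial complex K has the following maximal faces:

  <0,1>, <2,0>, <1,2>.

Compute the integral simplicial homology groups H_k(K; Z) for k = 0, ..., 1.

Take the total order 0 < 1 < 2 on the vertex set. Then K (dimension 1) consists of the simplices:

  0-simplices (3): [0], [1], [2]
  1-simplices (3): [0,1], [0,2], [1,2]

so the chain groups are C_0 ≅ Z^3, C_1 ≅ Z^3.

∂_1: C_1 → C_0 sends each edge [p,q] (with p < q) to q − p. For instance
  ∂[0,2] = [2] − [0].
The 3×3 boundary matrix has rank 2 and Smith normal form diag(1,1).

Reading off H_k = ker ∂_k / im ∂_{k+1}:

  H_0: rank C_0 − rank ∂_1 = 3 − 2 = 1, and the invariant factors of ∂_1 are all 1, so H_0 ≅ Z.
  H_1: rank ker ∂_1 − rank ∂_2 = (3 − 2) − 0 = 1, and there is no ∂_2, so H_1 ≅ Z.

As a check, the Euler characteristic is 3 − 3 = 0, which agrees with 1 − 1 = 0.
(K is a triangulation of the circle S^1.)

H_0 = Z,  H_1 = Z.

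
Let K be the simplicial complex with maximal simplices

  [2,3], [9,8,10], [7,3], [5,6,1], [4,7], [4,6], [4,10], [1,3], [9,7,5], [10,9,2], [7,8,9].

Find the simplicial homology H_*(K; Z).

H_0 = Z,  H_1 = Z^4,  H_2 = 0.

We work with the vertex ordering 1 < 2 < 3 < 4 < 5 < 6 < 7 < 8 < 9 < 10. The simplices of K, each written with vertices in increasing order, are:

  0-simplices (10): [1], [2], [3], [4], [5], [6], [7], [8], [9], [10]
  1-simplices (18): [1,3], [1,5], [1,6], [2,3], [2,9], [2,10], [3,7], [4,6], [4,7], [4,10], [5,6], [5,7], [5,9], [7,8], [7,9], [8,9], [8,10], [9,10]
  2-simplices (5): [1,5,6], [2,9,10], [5,7,9], [7,8,9], [8,9,10]

Hence C_0 ≅ Z^10, C_1 ≅ Z^18, C_2 ≅ Z^5.

Boundary ∂_1: C_1 → C_0 is given by ∂[p,q] = [q] − [p]. For instance
  ∂[7,8] = [8] − [7].
The resulting 10×18 matrix has rank 9, and its Smith normal form has invariant factors (1,1,1,1,1,1,1,1,1).

The boundary map ∂_2: C_2 → C_1 maps a triangle to the signed sum of its edges. For instance
  ∂[1,5,6] = [5,6] − [1,6] + [1,5],
  ∂[5,7,9] = [7,9] − [5,9] + [5,7].
The 18×5 boundary matrix has rank 5 and Smith normal form diag(1,1,1,1,1).

Computing H_k = (kernel of ∂_k) / (image of ∂_{k+1}):

  H_0: rank C_0 − rank ∂_1 = 10 − 9 = 1, and the invariant factors of ∂_1 are all 1, so H_0 = Z.
  H_1: rank ker ∂_1 − rank ∂_2 = (18 − 9) − 5 = 4, and the invariant factors of ∂_2 are all 1, so H_1 = Z^4.
  H_2: rank ker ∂_2 − rank ∂_3 = (5 − 5) − 0 = 0, and there is no ∂_3, so H_2 = 0.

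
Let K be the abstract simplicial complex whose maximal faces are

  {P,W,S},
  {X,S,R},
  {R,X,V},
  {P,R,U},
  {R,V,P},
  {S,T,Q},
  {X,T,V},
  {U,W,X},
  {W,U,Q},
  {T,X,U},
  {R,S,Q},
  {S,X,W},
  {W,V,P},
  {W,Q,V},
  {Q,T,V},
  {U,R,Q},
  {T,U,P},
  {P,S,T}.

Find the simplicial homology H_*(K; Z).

We work with the vertex ordering P < Q < R < S < T < U < V < W < X. The simplices of K, each written with vertices in increasing order, are:

  0-simplices (9): P, Q, R, S, T, U, V, W, X
  1-simplices (27): PR, PS, PT, PU, PV, PW, QR, QS, QT, QU, QV, QW, RS, RU, RV, RX, ST, SW, SX, TU, TV, TX, UW, UX, VW, VX, WX
  2-simplices (18): PRU, PRV, PST, PSW, PTU, PVW, QRS, QRU, QST, QTV, QUW, QVW, RSX, RVX, SWX, TUX, TVX, UWX

so the chain groups are C_0 ≅ Z^9, C_1 ≅ Z^27, C_2 ≅ Z^18.

Boundary ∂_1: C_1 → C_0 sends each edge [p,q] (with p < q) to q − p.
The resulting 9×27 matrix has rank 8, and its Smith normal form has invariant factors (1,1,1,1,1,1,1,1).

The boundary map ∂_2: C_2 → C_1 sends each 2-simplex [p,q,r] to [q,r] − [p,r] + [p,q]. For instance
  ∂QST = ST − QT + QS,
  ∂QRS = RS − QS + QR.
The resulting 27×18 matrix has rank 17, and its Smith normal form has invariant factors (1,1,1,1,1,1,1,1,1,1,1,1,1,1,1,1,1).

Computing H_k = (kernel of ∂_k) / (image of ∂_{k+1}):

  H_0: rank C_0 − rank ∂_1 = 9 − 8 = 1, and the invariant factors of ∂_1 are all 1, so H_0 ≅ Z.
  H_1: rank ker ∂_1 − rank ∂_2 = (27 − 8) − 17 = 2, and the invariant factors of ∂_2 are all 1, so H_1 ≅ Z^2.
  H_2: rank ker ∂_2 − rank ∂_3 = (18 − 17) − 0 = 1, and there is no ∂_3, so H_2 ≅ Z.

H_0 ≅ Z,  H_1 ≅ Z^2,  H_2 ≅ Z.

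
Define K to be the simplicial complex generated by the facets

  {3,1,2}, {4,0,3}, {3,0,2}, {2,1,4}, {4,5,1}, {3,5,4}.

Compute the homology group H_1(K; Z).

H_1 = Z.

We work with the vertex ordering 0 < 1 < 2 < 3 < 4 < 5. The simplices of K, each written with vertices in increasing order, are:

  0-simplices (6): [0], [1], [2], [3], [4], [5]
  1-simplices (12): [0,2], [0,3], [0,4], [1,2], [1,3], [1,4], [1,5], [2,3], [2,4], [3,4], [3,5], [4,5]
  2-simplices (6): [0,2,3], [0,3,4], [1,2,3], [1,2,4], [1,4,5], [3,4,5]

Hence C_0 ≅ Z^6, C_1 ≅ Z^12, C_2 ≅ Z^6.

∂_1: C_1 → C_0 sends each edge [p,q] (with p < q) to q − p.
This gives a 6×12 integer matrix of rank 5; reducing to Smith normal form yields diagonal entries (1,1,1,1,1).

∂_2: C_2 → C_1 acts by ∂[p,q,r] = [q,r] − [p,r] + [p,q]. For instance
  ∂[3,4,5] = [4,5] − [3,5] + [3,4],
  ∂[1,4,5] = [4,5] − [1,5] + [1,4].
The resulting 12×6 matrix has rank 6, and its Smith normal form has invariant factors (1,1,1,1,1,1).

Now H_k = ker ∂_k / im ∂_{k+1}, so:

  H_1: rank ker ∂_1 − rank ∂_2 = (12 − 5) − 6 = 1, and the invariant factors of ∂_2 are all 1, so H_1 ≅ Z.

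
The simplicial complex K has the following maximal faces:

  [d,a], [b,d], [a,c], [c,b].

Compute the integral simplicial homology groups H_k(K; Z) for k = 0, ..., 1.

Order the vertices as a < b < c < d. Listing each simplex with vertices in this order, K has dimension 1 with simplices:

  0-simplices (4): a, b, c, d
  1-simplices (4): ac, ad, bc, bd

Hence C_0 ≅ Z^4, C_1 ≅ Z^4.

Boundary ∂_1: C_1 → C_0 sends each edge [p,q] (with p < q) to q − p. For instance
  ∂bc = c − b.
The resulting 4×4 matrix has rank 3, and its Smith normal form has invariant factors (1,1,1).

Computing H_k = (kernel of ∂_k) / (image of ∂_{k+1}):

  H_0: rank C_0 − rank ∂_1 = 4 − 3 = 1, and the invariant factors of ∂_1 are all 1, so H_0 ≅ Z.
  H_1: rank ker ∂_1 − rank ∂_2 = (4 − 3) − 0 = 1, and there is no ∂_2, so H_1 ≅ Z.

H_0 ≅ Z,  H_1 ≅ Z.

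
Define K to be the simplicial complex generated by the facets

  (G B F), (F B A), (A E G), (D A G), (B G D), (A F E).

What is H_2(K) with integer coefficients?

H_2 ≅ 0.

Take the total order A < B < D < E < F < G on the vertex set. Then K (dimension 2) consists of the simplices:

  0-simplices (6): A, B, D, E, F, G
  1-simplices (12): AB, AD, AE, AF, AG, BD, BF, BG, DG, EF, EG, FG
  2-simplices (6): ABF, ADG, AEF, AEG, BDG, BFG

giving chain groups C_0 ≅ Z^6, C_1 ≅ Z^12, C_2 ≅ Z^6.

Boundary ∂_1: C_1 → C_0 maps an edge to its endpoints' difference, ∂[p,q] = q − p. For instance
  ∂FG = G − F.
This gives a 6×12 integer matrix of rank 5; reducing to Smith normal form yields diagonal entries (1,1,1,1,1).

The boundary map ∂_2: C_2 → C_1 maps a triangle to the signed sum of its edges. For instance
  ∂AEF = EF − AF + AE,
  ∂BFG = FG − BG + BF.
This gives a 12×6 integer matrix of rank 6; reducing to Smith normal form yields diagonal entries (1,1,1,1,1,1).

Computing H_k = (kernel of ∂_k) / (image of ∂_{k+1}):

  H_2: rank ker ∂_2 − rank ∂_3 = (6 − 6) − 0 = 0, and there is no ∂_3, so H_2 = 0.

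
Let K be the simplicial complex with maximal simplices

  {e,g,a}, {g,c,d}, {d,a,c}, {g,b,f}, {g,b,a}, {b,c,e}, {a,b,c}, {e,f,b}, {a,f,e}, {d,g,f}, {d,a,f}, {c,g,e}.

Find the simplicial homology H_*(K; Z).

We work with the vertex ordering a < b < c < d < e < f < g. The simplices of K, each written with vertices in increasing order, are:

  0-simplices (7): a, b, c, d, e, f, g
  1-simplices (18): ab, ac, ad, ae, af, ag, bc, be, bf, bg, cd, ce, cg, df, dg, ef, eg, fg
  2-simplices (12): abc, abg, acd, adf, aef, aeg, bce, bef, bfg, cdg, ceg, dfg

giving chain groups C_0 ≅ Z^7, C_1 ≅ Z^18, C_2 ≅ Z^12.

The boundary map ∂_1: C_1 → C_0 is given by ∂[p,q] = [q] − [p].
The resulting 7×18 matrix has rank 6, and its Smith normal form has invariant factors (1,1,1,1,1,1).

∂_2: C_2 → C_1 sends each 2-simplex [p,q,r] to [q,r] − [p,r] + [p,q]. For instance
  ∂aeg = eg − ag + ae,
  ∂adf = df − af + ad.
The 18×12 boundary matrix has rank 12 and Smith normal form diag(1,1,1,1,1,1,1,1,1,1,1,2).

Reading off H_k = ker ∂_k / im ∂_{k+1}:

  H_0: rank C_0 − rank ∂_1 = 7 − 6 = 1, and the invariant factors of ∂_1 are all 1, so H_0 ≅ Z.
  H_1: rank ker ∂_1 − rank ∂_2 = (18 − 6) − 12 = 0, and ∂_2 has invariant factor 2 > 1, so H_1 ≅ Z/2Z.
  H_2: rank ker ∂_2 − rank ∂_3 = (12 − 12) − 0 = 0, and there is no ∂_3, so H_2 ≅ 0.

As a check, the Euler characteristic is 7 − 18 + 12 = 1, which agrees with 1 − 0 + 0 = 1.

H_0 = Z,  H_1 = Z/2Z,  H_2 = 0.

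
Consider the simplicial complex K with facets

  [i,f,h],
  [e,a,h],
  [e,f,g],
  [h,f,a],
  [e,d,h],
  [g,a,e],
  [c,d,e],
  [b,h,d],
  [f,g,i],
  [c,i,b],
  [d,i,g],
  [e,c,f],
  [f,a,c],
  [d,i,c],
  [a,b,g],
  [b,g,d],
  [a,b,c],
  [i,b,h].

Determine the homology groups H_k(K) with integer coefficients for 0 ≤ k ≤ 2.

H_0 = Z,  H_1 = Z ⊕ Z_2,  H_2 = 0.

K has 9 vertices, 27 edges, 18 triangles.
rank ∂_0 = 0, rank ∂_1 = 8 ⇒ b_0 = 9 − 0 − 8 = 1; all invariant factors of ∂_1 are 1 so no torsion. So H_0 = Z.
rank ∂_1 = 8, rank ∂_2 = 18 ⇒ b_1 = 27 − 8 − 18 = 1; ∂_2 has invariant factor(s) [2] giving torsion. So H_1 = Z ⊕ Z_2.
rank ∂_2 = 18, rank ∂_3 = 0 ⇒ b_2 = 18 − 18 − 0 = 0. So H_2 = 0.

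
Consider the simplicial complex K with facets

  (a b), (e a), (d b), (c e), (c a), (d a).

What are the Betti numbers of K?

K has 5 vertices, 6 edges.
rank ∂_0 = 0, rank ∂_1 = 4 ⇒ b_0 = 5 − 0 − 4 = 1; all invariant factors of ∂_1 are 1 so no torsion. So H_0 = Z.
rank ∂_1 = 4, rank ∂_2 = 0 ⇒ b_1 = 6 − 4 − 0 = 2. So H_1 = Z^2.

b_0 = 1, b_1 = 2.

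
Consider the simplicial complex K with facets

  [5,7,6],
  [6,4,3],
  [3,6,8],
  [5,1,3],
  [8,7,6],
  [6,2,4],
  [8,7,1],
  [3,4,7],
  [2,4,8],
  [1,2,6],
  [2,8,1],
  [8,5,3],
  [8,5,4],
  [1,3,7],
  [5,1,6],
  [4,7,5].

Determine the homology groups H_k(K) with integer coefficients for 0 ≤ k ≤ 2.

H_0 = Z,  H_1 = Z^2,  H_2 = Z.

Fix the vertex order 1 < 2 < 3 < 4 < 5 < 6 < 7 < 8 and write every simplex with vertices in increasing order. Then dim K = 2 and the simplices of K are:

  0-simplices (8): [1], [2], [3], [4], [5], [6], [7], [8]
  1-simplices (24): (24 of them)
  2-simplices (16): [1,2,6], [1,2,8], [1,3,5], [1,3,7], [1,5,6], [1,7,8], [2,4,6], [2,4,8], [3,4,6], [3,4,7], [3,5,8], [3,6,8], [4,5,7], [4,5,8], [5,6,7], [6,7,8]

Hence C_0 ≅ Z^8, C_1 ≅ Z^24, C_2 ≅ Z^16.

Boundary ∂_1: C_1 → C_0 maps an edge to its endpoints' difference, ∂[p,q] = q − p. For instance
  ∂[1,7] = [7] − [1].
As a 8×24 matrix over Z this has rank 7, with invariant factors (1,1,1,1,1,1,1).

The boundary map ∂_2: C_2 → C_1 maps a triangle to the signed sum of its edges. For instance
  ∂[4,5,7] = [5,7] − [4,7] + [4,5],
  ∂[1,5,6] = [5,6] − [1,6] + [1,5].
The resulting 24×16 matrix has rank 15, and its Smith normal form has invariant factors (1,1,1,1,1,1,1,1,1,1,1,1,1,1,1).

Computing H_k = (kernel of ∂_k) / (image of ∂_{k+1}):

  H_0: rank C_0 − rank ∂_1 = 8 − 7 = 1, and the invariant factors of ∂_1 are all 1, so H_0 ≅ Z.
  H_1: rank ker ∂_1 − rank ∂_2 = (24 − 7) − 15 = 2, and the invariant factors of ∂_2 are all 1, so H_1 ≅ Z^2.
  H_2: rank ker ∂_2 − rank ∂_3 = (16 − 15) − 0 = 1, and there is no ∂_3, so H_2 ≅ Z.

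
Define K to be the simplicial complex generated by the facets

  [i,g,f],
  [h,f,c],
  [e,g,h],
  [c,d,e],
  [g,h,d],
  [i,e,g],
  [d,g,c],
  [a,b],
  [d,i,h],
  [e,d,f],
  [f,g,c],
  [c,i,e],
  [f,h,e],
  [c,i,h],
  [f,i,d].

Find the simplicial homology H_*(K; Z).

H_0 = Z^2,  H_1 = Z^2,  H_2 = Z.

K has 9 vertices, 22 edges, 14 triangles.
rank ∂_0 = 0, rank ∂_1 = 7 ⇒ b_0 = 9 − 0 − 7 = 2; all invariant factors of ∂_1 are 1 so no torsion. So H_0 = Z^2.
rank ∂_1 = 7, rank ∂_2 = 13 ⇒ b_1 = 22 − 7 − 13 = 2; all invariant factors of ∂_2 are 1 so no torsion. So H_1 = Z^2.
rank ∂_2 = 13, rank ∂_3 = 0 ⇒ b_2 = 14 − 13 − 0 = 1. So H_2 = Z.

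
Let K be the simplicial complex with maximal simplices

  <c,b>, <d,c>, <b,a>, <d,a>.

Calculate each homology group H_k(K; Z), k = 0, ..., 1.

Order the vertices as a < b < c < d. Listing each simplex with vertices in this order, K has dimension 1 with simplices:

  0-simplices (4): a, b, c, d
  1-simplices (4): ab, ad, bc, cd

Hence C_0 ≅ Z^4, C_1 ≅ Z^4.

∂_1: C_1 → C_0 sends each edge [p,q] (with p < q) to q − p.
The 4×4 boundary matrix has rank 3 and Smith normal form diag(1,1,1).

Reading off H_k = ker ∂_k / im ∂_{k+1}:

  H_0: rank C_0 − rank ∂_1 = 4 − 3 = 1, and the invariant factors of ∂_1 are all 1, so H_0 = Z.
  H_1: rank ker ∂_1 − rank ∂_2 = (4 − 3) − 0 = 1, and there is no ∂_2, so H_1 = Z.

As a check, the Euler characteristic is 4 − 4 = 0, which agrees with 1 − 1 = 0.

H_0 = Z,  H_1 = Z.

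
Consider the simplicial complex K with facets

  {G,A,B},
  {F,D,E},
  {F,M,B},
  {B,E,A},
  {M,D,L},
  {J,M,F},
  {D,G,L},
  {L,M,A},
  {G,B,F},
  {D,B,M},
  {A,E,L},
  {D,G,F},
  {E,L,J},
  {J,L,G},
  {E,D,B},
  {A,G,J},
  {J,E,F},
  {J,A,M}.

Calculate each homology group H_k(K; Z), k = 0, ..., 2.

We work with the vertex ordering A < B < D < E < F < G < J < L < M. The simplices of K, each written with vertices in increasing order, are:

  0-simplices (9): A, B, D, E, F, G, J, L, M
  1-simplices (27): AB, AE, AG, AJ, AL, AM, BD, BE, BF, BG, BM, DE, DF, DG, DL, DM, EF, EJ, EL, FG, FJ, FM, GJ, GL, JL, JM, LM
  2-simplices (18): ABE, ABG, AEL, AGJ, AJM, ALM, BDE, BDM, BFG, BFM, DEF, DFG, DGL, DLM, EFJ, EJL, FJM, GJL

giving chain groups C_0 ≅ Z^9, C_1 ≅ Z^27, C_2 ≅ Z^18.

The boundary map ∂_1: C_1 → C_0 is given by ∂[p,q] = [q] − [p].
This gives a 9×27 integer matrix of rank 8; reducing to Smith normal form yields diagonal entries (1,1,1,1,1,1,1,1).

The boundary map ∂_2: C_2 → C_1 sends each 2-simplex [p,q,r] to [q,r] − [p,r] + [p,q]. For instance
  ∂DLM = LM − DM + DL,
  ∂FJM = JM − FM + FJ.
The 27×18 boundary matrix has rank 18 and Smith normal form diag(1,1,1,1,1,1,1,1,1,1,1,1,1,1,1,1,1,2).

From H_k ≅ ker(∂_k) / im(∂_{k+1}) we obtain:

  H_0: rank C_0 − rank ∂_1 = 9 − 8 = 1, and the invariant factors of ∂_1 are all 1, so H_0 = Z.
  H_1: rank ker ∂_1 − rank ∂_2 = (27 − 8) − 18 = 1, and ∂_2 has invariant factor 2 > 1, so H_1 = Z ⊕ Z/2.
  H_2: rank ker ∂_2 − rank ∂_3 = (18 − 18) − 0 = 0, and there is no ∂_3, so H_2 = 0.

(K is a triangulation of the Klein bottle.)

H_0 ≅ Z,  H_1 ≅ Z ⊕ Z/2,  H_2 = 0.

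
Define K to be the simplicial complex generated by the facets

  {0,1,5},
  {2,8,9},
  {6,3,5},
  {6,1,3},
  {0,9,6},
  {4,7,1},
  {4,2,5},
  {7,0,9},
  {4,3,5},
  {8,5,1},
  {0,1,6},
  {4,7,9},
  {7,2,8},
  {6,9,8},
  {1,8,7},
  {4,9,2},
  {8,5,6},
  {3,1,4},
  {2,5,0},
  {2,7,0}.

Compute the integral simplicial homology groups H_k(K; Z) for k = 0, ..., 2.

H_0 = Z,  H_1 = Z ⊕ Z/2,  H_2 = 0.

Fix the vertex order 0 < 1 < 2 < 3 < 4 < 5 < 6 < 7 < 8 < 9 and write every simplex with vertices in increasing order. Then dim K = 2 and the simplices of K are:

  0-simplices (10): [0], [1], [2], [3], [4], [5], [6], [7], [8], [9]
  1-simplices (30): (30 of them)
  2-simplices (20): (20 of them)

so the chain groups are C_0 ≅ Z^10, C_1 ≅ Z^30, C_2 ≅ Z^20.

Boundary ∂_1: C_1 → C_0 is given by ∂[p,q] = [q] − [p]. For instance
  ∂[1,6] = [6] − [1].
This gives a 10×30 integer matrix of rank 9; reducing to Smith normal form yields diagonal entries (1,1,1,1,1,1,1,1,1).

The boundary map ∂_2: C_2 → C_1 sends each 2-simplex [p,q,r] to [q,r] − [p,r] + [p,q]. For instance
  ∂[3,4,5] = [4,5] − [3,5] + [3,4],
  ∂[5,6,8] = [6,8] − [5,8] + [5,6].
The resulting 30×20 matrix has rank 20, and its Smith normal form has invariant factors (1,1,1,1,1,1,1,1,1,1,1,1,1,1,1,1,1,1,1,2).

Reading off H_k = ker ∂_k / im ∂_{k+1}:

  H_0: rank C_0 − rank ∂_1 = 10 − 9 = 1, and the invariant factors of ∂_1 are all 1, so H_0 ≅ Z.
  H_1: rank ker ∂_1 − rank ∂_2 = (30 − 9) − 20 = 1, and ∂_2 has invariant factor 2 > 1, so H_1 ≅ Z ⊕ Z/2.
  H_2: rank ker ∂_2 − rank ∂_3 = (20 − 20) − 0 = 0, and there is no ∂_3, so H_2 ≅ 0.

As a check, the Euler characteristic is 10 − 30 + 20 = 0, which agrees with 1 − 1 + 0 = 0.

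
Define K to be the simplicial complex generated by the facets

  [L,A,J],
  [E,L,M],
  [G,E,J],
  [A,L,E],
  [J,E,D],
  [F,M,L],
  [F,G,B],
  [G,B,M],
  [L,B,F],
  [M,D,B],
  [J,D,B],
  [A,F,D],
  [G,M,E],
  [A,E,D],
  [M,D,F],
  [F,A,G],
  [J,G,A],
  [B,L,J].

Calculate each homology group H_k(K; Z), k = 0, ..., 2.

H_0 ≅ Z,  H_1 ≅ Z × Z/2,  H_2 = 0.

K has 9 vertices, 27 edges, 18 triangles.
rank ∂_0 = 0, rank ∂_1 = 8 ⇒ b_0 = 9 − 0 − 8 = 1; all invariant factors of ∂_1 are 1 so no torsion. So H_0 = Z.
rank ∂_1 = 8, rank ∂_2 = 18 ⇒ b_1 = 27 − 8 − 18 = 1; ∂_2 has invariant factor(s) [2] giving torsion. So H_1 = Z × Z/2.
rank ∂_2 = 18, rank ∂_3 = 0 ⇒ b_2 = 18 − 18 − 0 = 0. So H_2 = 0.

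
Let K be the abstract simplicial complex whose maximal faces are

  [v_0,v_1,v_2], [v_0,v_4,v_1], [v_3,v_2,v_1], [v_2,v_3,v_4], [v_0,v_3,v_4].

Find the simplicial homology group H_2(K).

Take the total order v_0 < v_1 < v_2 < v_3 < v_4 on the vertex set. Then K (dimension 2) consists of the simplices:

  0-simplices (5): [v_0], [v_1], [v_2], [v_3], [v_4]
  1-simplices (10): [v_0,v_1], [v_0,v_2], [v_0,v_3], [v_0,v_4], [v_1,v_2], [v_1,v_3], [v_1,v_4], [v_2,v_3], [v_2,v_4], [v_3,v_4]
  2-simplices (5): [v_0,v_1,v_2], [v_0,v_1,v_4], [v_0,v_3,v_4], [v_1,v_2,v_3], [v_2,v_3,v_4]

Hence C_0 ≅ Z^5, C_1 ≅ Z^10, C_2 ≅ Z^5.

Boundary ∂_1: C_1 → C_0 sends each edge [p,q] (with p < q) to q − p.
This gives a 5×10 integer matrix of rank 4; reducing to Smith normal form yields diagonal entries (1,1,1,1).

∂_2: C_2 → C_1 maps a triangle to the signed sum of its edges. For instance
  ∂[v_1,v_2,v_3] = [v_2,v_3] − [v_1,v_3] + [v_1,v_2],
  ∂[v_0,v_3,v_4] = [v_3,v_4] − [v_0,v_4] + [v_0,v_3].
The 10×5 boundary matrix has rank 5 and Smith normal form diag(1,1,1,1,1).

Computing H_k = (kernel of ∂_k) / (image of ∂_{k+1}):

  H_2: rank ker ∂_2 − rank ∂_3 = (5 − 5) − 0 = 0, and there is no ∂_3, so H_2 = 0.

H_2 = 0.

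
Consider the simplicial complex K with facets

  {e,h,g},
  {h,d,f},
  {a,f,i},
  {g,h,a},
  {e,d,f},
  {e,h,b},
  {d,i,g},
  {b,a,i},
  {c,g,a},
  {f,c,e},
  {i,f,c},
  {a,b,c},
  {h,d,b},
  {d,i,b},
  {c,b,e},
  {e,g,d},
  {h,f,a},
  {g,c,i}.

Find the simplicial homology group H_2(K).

Fix the vertex order a < b < c < d < e < f < g < h < i and write every simplex with vertices in increasing order. Then dim K = 2 and the simplices of K are:

  0-simplices (9): a, b, c, d, e, f, g, h, i
  1-simplices (27): ab, ac, af, ag, ah, ai, bc, bd, be, bh, bi, ce, cf, cg, ci, de, df, dg, dh, di, ef, eg, eh, fh, fi, gh, gi
  2-simplices (18): abc, abi, acg, afh, afi, agh, bce, bdh, bdi, beh, cef, cfi, cgi, def, deg, dfh, dgi, egh

so the chain groups are C_0 ≅ Z^9, C_1 ≅ Z^27, C_2 ≅ Z^18.

The boundary map ∂_1: C_1 → C_0 is given by ∂[p,q] = [q] − [p]. For instance
  ∂cg = g − c.
This gives a 9×27 integer matrix of rank 8; reducing to Smith normal form yields diagonal entries (1,1,1,1,1,1,1,1).

Boundary ∂_2: C_2 → C_1 acts by ∂[p,q,r] = [q,r] − [p,r] + [p,q]. For instance
  ∂acg = cg − ag + ac,
  ∂cgi = gi − ci + cg.
The resulting 27×18 matrix has rank 18, and its Smith normal form has invariant factors (1,1,1,1,1,1,1,1,1,1,1,1,1,1,1,1,1,2).

From H_k ≅ ker(∂_k) / im(∂_{k+1}) we obtain:

  H_2: rank ker ∂_2 − rank ∂_3 = (18 − 18) − 0 = 0, and there is no ∂_3, so H_2 = 0.

(K is a triangulation of the Klein bottle.)

H_2 = 0.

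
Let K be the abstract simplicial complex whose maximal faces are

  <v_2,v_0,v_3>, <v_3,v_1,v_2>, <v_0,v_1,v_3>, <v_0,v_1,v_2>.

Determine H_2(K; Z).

Take the total order v_0 < v_1 < v_2 < v_3 on the vertex set. Then K (dimension 2) consists of the simplices:

  0-simplices (4): [v_0], [v_1], [v_2], [v_3]
  1-simplices (6): [v_0,v_1], [v_0,v_2], [v_0,v_3], [v_1,v_2], [v_1,v_3], [v_2,v_3]
  2-simplices (4): [v_0,v_1,v_2], [v_0,v_1,v_3], [v_0,v_2,v_3], [v_1,v_2,v_3]

so the chain groups are C_0 ≅ Z^4, C_1 ≅ Z^6, C_2 ≅ Z^4.

∂_1: C_1 → C_0 is given by ∂[p,q] = [q] − [p]. For instance
  ∂[v_1,v_3] = [v_3] − [v_1].
The 4×6 boundary matrix has rank 3 and Smith normal form diag(1,1,1).

∂_2: C_2 → C_1 sends each 2-simplex [p,q,r] to [q,r] − [p,r] + [p,q]. For instance
  ∂[v_1,v_2,v_3] = [v_2,v_3] − [v_1,v_3] + [v_1,v_2],
  ∂[v_0,v_2,v_3] = [v_2,v_3] − [v_0,v_3] + [v_0,v_2].
As a 6×4 matrix over Z this has rank 3, with invariant factors (1,1,1).

From H_k ≅ ker(∂_k) / im(∂_{k+1}) we obtain:

  H_2: rank ker ∂_2 − rank ∂_3 = (4 − 3) − 0 = 1, and there is no ∂_3, so H_2 = Z.

H_2 ≅ Z.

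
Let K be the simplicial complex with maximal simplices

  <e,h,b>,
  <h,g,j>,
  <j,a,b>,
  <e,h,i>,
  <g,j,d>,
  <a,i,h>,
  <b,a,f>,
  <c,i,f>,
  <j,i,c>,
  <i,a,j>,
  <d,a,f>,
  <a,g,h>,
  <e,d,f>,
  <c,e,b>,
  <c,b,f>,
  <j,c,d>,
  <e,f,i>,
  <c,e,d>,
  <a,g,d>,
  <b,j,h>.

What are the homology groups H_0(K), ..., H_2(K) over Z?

H_0 = Z,  H_1 = Z ⊕ Z/2Z,  H_2 = 0.

Take the total order a < b < c < d < e < f < g < h < i < j on the vertex set. Then K (dimension 2) consists of the simplices:

  0-simplices (10): a, b, c, d, e, f, g, h, i, j
  1-simplices (30): ab, ad, af, ag, ah, ai, aj, bc, be, bf, bh, bj, cd, ce, cf, ci, cj, de, df, dg, dj, ef, eh, ei, fi, gh, gj, hi, hj, ij
  2-simplices (20): abf, abj, adf, adg, agh, ahi, aij, bce, bcf, beh, bhj, cde, cdj, cfi, cij, def, dgj, efi, ehi, ghj

so the chain groups are C_0 ≅ Z^10, C_1 ≅ Z^30, C_2 ≅ Z^20.

Boundary ∂_1: C_1 → C_0 is given by ∂[p,q] = [q] − [p]. For instance
  ∂ad = d − a.
The 10×30 boundary matrix has rank 9 and Smith normal form diag(1,1,1,1,1,1,1,1,1).

Boundary ∂_2: C_2 → C_1 maps a triangle to the signed sum of its edges. For instance
  ∂dgj = gj − dj + dg,
  ∂def = ef − df + de.
The resulting 30×20 matrix has rank 20, and its Smith normal form has invariant factors (1,1,1,1,1,1,1,1,1,1,1,1,1,1,1,1,1,1,1,2).

From H_k ≅ ker(∂_k) / im(∂_{k+1}) we obtain:

  H_0: rank C_0 − rank ∂_1 = 10 − 9 = 1, and the invariant factors of ∂_1 are all 1, so H_0 = Z.
  H_1: rank ker ∂_1 − rank ∂_2 = (30 − 9) − 20 = 1, and ∂_2 has invariant factor 2 > 1, so H_1 = Z ⊕ Z/2Z.
  H_2: rank ker ∂_2 − rank ∂_3 = (20 − 20) − 0 = 0, and there is no ∂_3, so H_2 = 0.

As a check, the Euler characteristic is 10 − 30 + 20 = 0, which agrees with 1 − 1 + 0 = 0.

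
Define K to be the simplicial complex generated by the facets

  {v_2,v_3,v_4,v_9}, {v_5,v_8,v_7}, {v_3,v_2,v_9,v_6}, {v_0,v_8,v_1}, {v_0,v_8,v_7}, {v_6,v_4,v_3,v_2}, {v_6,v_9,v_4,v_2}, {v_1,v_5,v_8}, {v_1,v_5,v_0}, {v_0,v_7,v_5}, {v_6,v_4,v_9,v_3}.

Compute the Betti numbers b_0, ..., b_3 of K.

b_0 = 2, b_1 = 0, b_2 = 1, b_3 = 1.

K has 10 vertices, 19 edges, 16 triangles, 5 3-simplices.
rank ∂_0 = 0, rank ∂_1 = 8 ⇒ b_0 = 10 − 0 − 8 = 2; all invariant factors of ∂_1 are 1 so no torsion. So H_0 = Z^2.
rank ∂_1 = 8, rank ∂_2 = 11 ⇒ b_1 = 19 − 8 − 11 = 0; all invariant factors of ∂_2 are 1 so no torsion. So H_1 = 0.
rank ∂_2 = 11, rank ∂_3 = 4 ⇒ b_2 = 16 − 11 − 4 = 1; all invariant factors of ∂_3 are 1 so no torsion. So H_2 = Z.
rank ∂_3 = 4, rank ∂_4 = 0 ⇒ b_3 = 5 − 4 − 0 = 1. So H_3 = Z.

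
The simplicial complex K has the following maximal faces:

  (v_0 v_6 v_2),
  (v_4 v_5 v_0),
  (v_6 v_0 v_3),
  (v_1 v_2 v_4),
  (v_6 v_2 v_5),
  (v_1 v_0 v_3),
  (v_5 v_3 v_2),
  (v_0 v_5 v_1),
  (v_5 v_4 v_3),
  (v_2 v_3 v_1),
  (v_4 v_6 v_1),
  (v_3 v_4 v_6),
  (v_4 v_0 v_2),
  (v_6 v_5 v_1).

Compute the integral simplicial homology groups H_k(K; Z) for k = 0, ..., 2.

H_0 ≅ Z,  H_1 ≅ Z^2,  H_2 ≅ Z.

We work with the vertex ordering v_0 < v_1 < v_2 < v_3 < v_4 < v_5 < v_6. The simplices of K, each written with vertices in increasing order, are:

  0-simplices (7): [v_0], [v_1], [v_2], [v_3], [v_4], [v_5], [v_6]
  1-simplices (21): (21 of them)
  2-simplices (14): (14 of them)

so the chain groups are C_0 ≅ Z^7, C_1 ≅ Z^21, C_2 ≅ Z^14.

∂_1: C_1 → C_0 is given by ∂[p,q] = [q] − [p].
The resulting 7×21 matrix has rank 6, and its Smith normal form has invariant factors (1,1,1,1,1,1).

The boundary map ∂_2: C_2 → C_1 maps a triangle to the signed sum of its edges. For instance
  ∂[v_2,v_3,v_5] = [v_3,v_5] − [v_2,v_5] + [v_2,v_3],
  ∂[v_0,v_3,v_6] = [v_3,v_6] − [v_0,v_6] + [v_0,v_3].
This gives a 21×14 integer matrix of rank 13; reducing to Smith normal form yields diagonal entries (1,1,1,1,1,1,1,1,1,1,1,1,1).

Now H_k = ker ∂_k / im ∂_{k+1}, so:

  H_0: rank C_0 − rank ∂_1 = 7 − 6 = 1, and the invariant factors of ∂_1 are all 1, so H_0 = Z.
  H_1: rank ker ∂_1 − rank ∂_2 = (21 − 6) − 13 = 2, and the invariant factors of ∂_2 are all 1, so H_1 = Z^2.
  H_2: rank ker ∂_2 − rank ∂_3 = (14 − 13) − 0 = 1, and there is no ∂_3, so H_2 = Z.

As a check, the Euler characteristic is 7 − 21 + 14 = 0, which agrees with 1 − 2 + 1 = 0.
(K is a triangulation of the torus T^2.)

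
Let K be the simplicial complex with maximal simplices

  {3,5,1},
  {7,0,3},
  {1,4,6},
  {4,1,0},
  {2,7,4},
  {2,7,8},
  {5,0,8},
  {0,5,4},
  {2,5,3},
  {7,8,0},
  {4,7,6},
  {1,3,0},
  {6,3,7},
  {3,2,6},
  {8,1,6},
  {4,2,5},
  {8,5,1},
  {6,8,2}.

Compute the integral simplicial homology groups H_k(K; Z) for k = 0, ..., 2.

H_0 = Z,  H_1 = Z ⊕ Z/2Z,  H_2 = 0.

Fix the vertex order 0 < 1 < 2 < 3 < 4 < 5 < 6 < 7 < 8 and write every simplex with vertices in increasing order. Then dim K = 2 and the simplices of K are:

  0-simplices (9): [0], [1], [2], [3], [4], [5], [6], [7], [8]
  1-simplices (27): (27 of them)
  2-simplices (18): [0,1,3], [0,1,4], [0,3,7], [0,4,5], [0,5,8], [0,7,8], [1,3,5], [1,4,6], [1,5,8], [1,6,8], [2,3,5], [2,3,6], [2,4,5], [2,4,7], [2,6,8], [2,7,8], [3,6,7], [4,6,7]

giving chain groups C_0 ≅ Z^9, C_1 ≅ Z^27, C_2 ≅ Z^18.

∂_1: C_1 → C_0 is given by ∂[p,q] = [q] − [p].
The 9×27 boundary matrix has rank 8 and Smith normal form diag(1,1,1,1,1,1,1,1).

Boundary ∂_2: C_2 → C_1 acts by ∂[p,q,r] = [q,r] − [p,r] + [p,q]. For instance
  ∂[2,6,8] = [6,8] − [2,8] + [2,6],
  ∂[2,4,7] = [4,7] − [2,7] + [2,4].
The 27×18 boundary matrix has rank 18 and Smith normal form diag(1,1,1,1,1,1,1,1,1,1,1,1,1,1,1,1,1,2).

Now H_k = ker ∂_k / im ∂_{k+1}, so:

  H_0: rank C_0 − rank ∂_1 = 9 − 8 = 1, and the invariant factors of ∂_1 are all 1, so H_0 = Z.
  H_1: rank ker ∂_1 − rank ∂_2 = (27 − 8) − 18 = 1, and ∂_2 has invariant factor 2 > 1, so H_1 = Z ⊕ Z/2Z.
  H_2: rank ker ∂_2 − rank ∂_3 = (18 − 18) − 0 = 0, and there is no ∂_3, so H_2 = 0.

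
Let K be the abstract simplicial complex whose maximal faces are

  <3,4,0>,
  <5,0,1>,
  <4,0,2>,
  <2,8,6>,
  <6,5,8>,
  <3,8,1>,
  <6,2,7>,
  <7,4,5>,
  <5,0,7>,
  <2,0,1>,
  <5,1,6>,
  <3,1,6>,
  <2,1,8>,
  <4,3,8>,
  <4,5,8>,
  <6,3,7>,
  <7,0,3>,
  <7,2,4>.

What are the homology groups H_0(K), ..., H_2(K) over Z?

Take the total order 0 < 1 < 2 < 3 < 4 < 5 < 6 < 7 < 8 on the vertex set. Then K (dimension 2) consists of the simplices:

  0-simplices (9): [0], [1], [2], [3], [4], [5], [6], [7], [8]
  1-simplices (27): (27 of them)
  2-simplices (18): [0,1,2], [0,1,5], [0,2,4], [0,3,4], [0,3,7], [0,5,7], [1,2,8], [1,3,6], [1,3,8], [1,5,6], [2,4,7], [2,6,7], [2,6,8], [3,4,8], [3,6,7], [4,5,7], [4,5,8], [5,6,8]

giving chain groups C_0 ≅ Z^9, C_1 ≅ Z^27, C_2 ≅ Z^18.

∂_1: C_1 → C_0 is given by ∂[p,q] = [q] − [p].
The 9×27 boundary matrix has rank 8 and Smith normal form diag(1,1,1,1,1,1,1,1).

Boundary ∂_2: C_2 → C_1 maps a triangle to the signed sum of its edges. For instance
  ∂[1,2,8] = [2,8] − [1,8] + [1,2],
  ∂[3,4,8] = [4,8] − [3,8] + [3,4].
The 27×18 boundary matrix has rank 18 and Smith normal form diag(1,1,1,1,1,1,1,1,1,1,1,1,1,1,1,1,1,2).

From H_k ≅ ker(∂_k) / im(∂_{k+1}) we obtain:

  H_0: rank C_0 − rank ∂_1 = 9 − 8 = 1, and the invariant factors of ∂_1 are all 1, so H_0 = Z.
  H_1: rank ker ∂_1 − rank ∂_2 = (27 − 8) − 18 = 1, and ∂_2 has invariant factor 2 > 1, so H_1 = Z ⊕ Z/2Z.
  H_2: rank ker ∂_2 − rank ∂_3 = (18 − 18) − 0 = 0, and there is no ∂_3, so H_2 = 0.

H_0 = Z,  H_1 = Z ⊕ Z/2Z,  H_2 = 0.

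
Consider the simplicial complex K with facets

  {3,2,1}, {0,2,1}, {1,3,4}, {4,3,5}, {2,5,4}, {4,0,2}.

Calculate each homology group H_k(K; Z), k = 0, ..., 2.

H_0 ≅ Z,  H_1 ≅ Z,  H_2 = 0.

Fix the vertex order 0 < 1 < 2 < 3 < 4 < 5 and write every simplex with vertices in increasing order. Then dim K = 2 and the simplices of K are:

  0-simplices (6): [0], [1], [2], [3], [4], [5]
  1-simplices (12): [0,1], [0,2], [0,4], [1,2], [1,3], [1,4], [2,3], [2,4], [2,5], [3,4], [3,5], [4,5]
  2-simplices (6): [0,1,2], [0,2,4], [1,2,3], [1,3,4], [2,4,5], [3,4,5]

Hence C_0 ≅ Z^6, C_1 ≅ Z^12, C_2 ≅ Z^6.

∂_1: C_1 → C_0 sends each edge [p,q] (with p < q) to q − p.
This gives a 6×12 integer matrix of rank 5; reducing to Smith normal form yields diagonal entries (1,1,1,1,1).

The boundary map ∂_2: C_2 → C_1 acts by ∂[p,q,r] = [q,r] − [p,r] + [p,q]. For instance
  ∂[3,4,5] = [4,5] − [3,5] + [3,4],
  ∂[1,2,3] = [2,3] − [1,3] + [1,2].
This gives a 12×6 integer matrix of rank 6; reducing to Smith normal form yields diagonal entries (1,1,1,1,1,1).

Computing H_k = (kernel of ∂_k) / (image of ∂_{k+1}):

  H_0: rank C_0 − rank ∂_1 = 6 − 5 = 1, and the invariant factors of ∂_1 are all 1, so H_0 ≅ Z.
  H_1: rank ker ∂_1 − rank ∂_2 = (12 − 5) − 6 = 1, and the invariant factors of ∂_2 are all 1, so H_1 ≅ Z.
  H_2: rank ker ∂_2 − rank ∂_3 = (6 − 6) − 0 = 0, and there is no ∂_3, so H_2 ≅ 0.

As a check, the Euler characteristic is 6 − 12 + 6 = 0, which agrees with 1 − 1 + 0 = 0.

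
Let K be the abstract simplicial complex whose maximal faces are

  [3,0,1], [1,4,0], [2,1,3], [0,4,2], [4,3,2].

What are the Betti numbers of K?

b_0 = 1, b_1 = 1, b_2 = 0.

We work with the vertex ordering 0 < 1 < 2 < 3 < 4. The simplices of K, each written with vertices in increasing order, are:

  0-simplices (5): [0], [1], [2], [3], [4]
  1-simplices (10): [0,1], [0,2], [0,3], [0,4], [1,2], [1,3], [1,4], [2,3], [2,4], [3,4]
  2-simplices (5): [0,1,3], [0,1,4], [0,2,4], [1,2,3], [2,3,4]

so the chain groups are C_0 ≅ Z^5, C_1 ≅ Z^10, C_2 ≅ Z^5.

The boundary map ∂_1: C_1 → C_0 is given by ∂[p,q] = [q] − [p]. For instance
  ∂[1,3] = [3] − [1].
This gives a 5×10 integer matrix of rank 4; reducing to Smith normal form yields diagonal entries (1,1,1,1).

Boundary ∂_2: C_2 → C_1 acts by ∂[p,q,r] = [q,r] − [p,r] + [p,q]. For instance
  ∂[0,2,4] = [2,4] − [0,4] + [0,2],
  ∂[0,1,4] = [1,4] − [0,4] + [0,1].
This gives a 10×5 integer matrix of rank 5; reducing to Smith normal form yields diagonal entries (1,1,1,1,1).

Now H_k = ker ∂_k / im ∂_{k+1}, so:

  H_0: rank C_0 − rank ∂_1 = 5 − 4 = 1, and the invariant factors of ∂_1 are all 1, so H_0 = Z.
  H_1: rank ker ∂_1 − rank ∂_2 = (10 − 4) − 5 = 1, and the invariant factors of ∂_2 are all 1, so H_1 = Z.
  H_2: rank ker ∂_2 − rank ∂_3 = (5 − 5) − 0 = 0, and there is no ∂_3, so H_2 = 0.

As a check, the Euler characteristic is 5 − 10 + 5 = 0, which agrees with 1 − 1 + 0 = 0.

Hence the Betti numbers are b_0 = 1, b_1 = 1, b_2 = 0.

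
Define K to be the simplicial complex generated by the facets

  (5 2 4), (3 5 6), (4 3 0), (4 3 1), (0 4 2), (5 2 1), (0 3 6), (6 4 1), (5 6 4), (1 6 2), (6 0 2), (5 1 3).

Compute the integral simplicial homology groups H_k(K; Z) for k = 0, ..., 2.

H_0 ≅ Z,  H_1 ≅ Z/2,  H_2 = 0.

We work with the vertex ordering 0 < 1 < 2 < 3 < 4 < 5 < 6. The simplices of K, each written with vertices in increasing order, are:

  0-simplices (7): [0], [1], [2], [3], [4], [5], [6]
  1-simplices (18): [0,2], [0,3], [0,4], [0,6], [1,2], [1,3], [1,4], [1,5], [1,6], [2,4], [2,5], [2,6], [3,4], [3,5], [3,6], [4,5], [4,6], [5,6]
  2-simplices (12): [0,2,4], [0,2,6], [0,3,4], [0,3,6], [1,2,5], [1,2,6], [1,3,4], [1,3,5], [1,4,6], [2,4,5], [3,5,6], [4,5,6]

so the chain groups are C_0 ≅ Z^7, C_1 ≅ Z^18, C_2 ≅ Z^12.

The boundary map ∂_1: C_1 → C_0 is given by ∂[p,q] = [q] − [p]. For instance
  ∂[4,6] = [6] − [4].
The resulting 7×18 matrix has rank 6, and its Smith normal form has invariant factors (1,1,1,1,1,1).

Boundary ∂_2: C_2 → C_1 sends each 2-simplex [p,q,r] to [q,r] − [p,r] + [p,q]. For instance
  ∂[3,5,6] = [5,6] − [3,6] + [3,5],
  ∂[0,2,4] = [2,4] − [0,4] + [0,2].
This gives a 18×12 integer matrix of rank 12; reducing to Smith normal form yields diagonal entries (1,1,1,1,1,1,1,1,1,1,1,2).

Now H_k = ker ∂_k / im ∂_{k+1}, so:

  H_0: rank C_0 − rank ∂_1 = 7 − 6 = 1, and the invariant factors of ∂_1 are all 1, so H_0 ≅ Z.
  H_1: rank ker ∂_1 − rank ∂_2 = (18 − 6) − 12 = 0, and ∂_2 has invariant factor 2 > 1, so H_1 ≅ Z/2.
  H_2: rank ker ∂_2 − rank ∂_3 = (12 − 12) − 0 = 0, and there is no ∂_3, so H_2 ≅ 0.

As a check, the Euler characteristic is 7 − 18 + 12 = 1, which agrees with 1 − 0 + 0 = 1.
(K is a triangulation of the real projective plane RP^2.)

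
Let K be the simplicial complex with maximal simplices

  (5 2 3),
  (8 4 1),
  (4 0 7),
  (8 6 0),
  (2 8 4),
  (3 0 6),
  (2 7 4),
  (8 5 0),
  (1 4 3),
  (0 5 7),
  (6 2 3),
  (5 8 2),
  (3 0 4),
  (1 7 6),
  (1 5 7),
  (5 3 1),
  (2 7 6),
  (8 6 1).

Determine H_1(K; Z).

H_1 ≅ Z^2.

K has 9 vertices, 27 edges, 18 triangles.
rank ∂_1 = 8, rank ∂_2 = 17 ⇒ b_1 = 27 − 8 − 17 = 2; all invariant factors of ∂_2 are 1 so no torsion. So H_1 = Z^2.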